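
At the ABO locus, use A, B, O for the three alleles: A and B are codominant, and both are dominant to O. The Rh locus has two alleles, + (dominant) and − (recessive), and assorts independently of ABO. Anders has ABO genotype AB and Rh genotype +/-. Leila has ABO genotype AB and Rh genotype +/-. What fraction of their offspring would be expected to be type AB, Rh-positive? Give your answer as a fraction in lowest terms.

ABO cross AB × AB → offspring phenotypes: 1/4 A, 1/4 B, 1/2 AB.
Rh cross +/- × +/- → 3/4 Rh+, 1/4 Rh-.
Independent loci: P(type AB, Rh-positive) = 1/2 × 3/4 = 3/8.

3/8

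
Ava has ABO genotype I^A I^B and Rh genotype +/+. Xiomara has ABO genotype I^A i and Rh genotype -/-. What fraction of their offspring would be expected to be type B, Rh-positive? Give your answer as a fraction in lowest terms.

ABO cross I^A I^B × I^A i → offspring phenotypes: 1/2 A, 1/4 B, 1/4 AB.
Rh cross +/+ × -/- → 1 Rh+.
Independent loci: P(type B, Rh-positive) = 1/4 × 1 = 1/4.

1/4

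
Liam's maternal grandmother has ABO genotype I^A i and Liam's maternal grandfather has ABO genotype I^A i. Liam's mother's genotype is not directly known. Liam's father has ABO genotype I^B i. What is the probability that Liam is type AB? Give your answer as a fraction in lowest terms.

Liam's mother's ABO genotype from I^A i × I^A i: 1/4 I^A I^A, 1/2 I^A i, 1/4 i i.
Crossing each possibility with the father I^B i and summing P(type AB): 1/4·1/2 + 1/2·1/4 + 1/4·0 = 1/4.

1/4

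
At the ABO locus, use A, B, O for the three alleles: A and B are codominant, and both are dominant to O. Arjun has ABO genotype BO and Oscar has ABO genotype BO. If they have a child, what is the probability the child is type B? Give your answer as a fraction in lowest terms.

3/4

ABO cross BO × BO → offspring phenotypes: 1/4 O, 3/4 B.
So P(type B) = 3/4.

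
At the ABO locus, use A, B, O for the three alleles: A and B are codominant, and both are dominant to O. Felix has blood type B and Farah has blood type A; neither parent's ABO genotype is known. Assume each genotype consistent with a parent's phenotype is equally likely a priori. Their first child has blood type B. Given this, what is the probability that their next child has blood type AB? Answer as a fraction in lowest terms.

5/12

Possible genotypes: Felix ∈ {BB, BO}; Farah ∈ {AA, AO}.
Weight each parental genotype pair by prior × P(type-B child):
  BB × AO: posterior weight 2/3; P(next child type AB) = 1/2.
  BO × AO: posterior weight 1/3; P(next child type AB) = 1/4.
Weighted sum = 5/12.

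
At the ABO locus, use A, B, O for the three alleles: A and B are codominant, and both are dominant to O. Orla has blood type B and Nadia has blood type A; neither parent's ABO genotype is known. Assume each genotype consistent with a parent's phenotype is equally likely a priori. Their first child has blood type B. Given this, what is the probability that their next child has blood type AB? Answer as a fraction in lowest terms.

5/12

Possible genotypes: Orla ∈ {BB, BO}; Nadia ∈ {AA, AO}.
Weight each parental genotype pair by prior × P(type-B child):
  BB × AO: posterior weight 2/3; P(next child type AB) = 1/2.
  BO × AO: posterior weight 1/3; P(next child type AB) = 1/4.
Weighted sum = 5/12.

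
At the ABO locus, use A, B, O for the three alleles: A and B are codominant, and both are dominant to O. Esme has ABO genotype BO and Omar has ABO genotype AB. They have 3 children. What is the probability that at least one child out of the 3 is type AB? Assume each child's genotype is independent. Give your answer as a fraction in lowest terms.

ABO cross BO × AB → 1/4 A, 1/2 B, 1/4 AB.
So P(type AB) = 1/4 per child.
P(none) = (3/4)^3 = 27/64; P(at least one) = 1 − 27/64 = 37/64.

37/64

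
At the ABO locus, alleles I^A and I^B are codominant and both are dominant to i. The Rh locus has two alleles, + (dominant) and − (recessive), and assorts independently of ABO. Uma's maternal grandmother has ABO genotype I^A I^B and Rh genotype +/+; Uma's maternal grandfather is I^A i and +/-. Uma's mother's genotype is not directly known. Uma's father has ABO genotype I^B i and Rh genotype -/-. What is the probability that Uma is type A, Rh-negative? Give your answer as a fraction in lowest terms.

1/16

Uma's mother's ABO genotype from I^A I^B × I^A i: 1/4 I^A I^A, 1/4 I^A I^B, 1/4 I^A i, 1/4 I^B i.
Crossing each possibility with the father I^B i and summing P(type A): 1/4·1/2 + 1/4·1/4 + 1/4·1/4 + 1/4·0 = 1/4.
Similarly for Rh via the mother's Rh distribution: P(Rh-) = 1/4.
Independent loci: 1/4 × 1/4 = 1/16.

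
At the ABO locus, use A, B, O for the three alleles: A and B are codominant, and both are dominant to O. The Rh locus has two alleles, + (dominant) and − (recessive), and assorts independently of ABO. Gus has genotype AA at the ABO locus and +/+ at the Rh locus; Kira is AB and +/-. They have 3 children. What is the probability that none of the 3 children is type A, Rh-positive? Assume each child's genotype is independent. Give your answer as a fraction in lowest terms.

1/8

ABO cross AA × AB → 1/2 A, 1/2 AB.
Rh cross +/+ × +/- → 1 Rh+; so P(type A, Rh-positive) = 1/2 × 1 = 1/2 per child.
P(not type A, Rh-positive) = 1/2 for one child; (1/2)^3 = 1/8.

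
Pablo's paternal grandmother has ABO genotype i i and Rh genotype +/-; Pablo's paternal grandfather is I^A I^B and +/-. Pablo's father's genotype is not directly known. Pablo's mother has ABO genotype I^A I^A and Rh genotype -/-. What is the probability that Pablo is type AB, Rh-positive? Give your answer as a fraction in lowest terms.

1/8

Pablo's father's ABO genotype from i i × I^A I^B: 1/2 I^A i, 1/2 I^B i.
Crossing each possibility with the mother I^A I^A and summing P(type AB): 1/2·0 + 1/2·1/2 = 1/4.
Similarly for Rh via the father's Rh distribution: P(Rh+) = 1/2.
Independent loci: 1/4 × 1/2 = 1/8.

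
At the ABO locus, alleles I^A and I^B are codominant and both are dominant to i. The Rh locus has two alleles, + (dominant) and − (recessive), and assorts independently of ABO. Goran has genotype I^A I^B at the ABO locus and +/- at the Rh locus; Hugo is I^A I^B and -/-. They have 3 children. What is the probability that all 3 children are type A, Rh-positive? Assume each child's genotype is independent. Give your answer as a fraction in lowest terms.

ABO cross I^A I^B × I^A I^B → 1/4 A, 1/4 B, 1/2 AB.
Rh cross +/- × -/- → 1/2 Rh+, 1/2 Rh-; so P(type A, Rh-positive) = 1/4 × 1/2 = 1/8 per child.
All 3 independent: (1/8)^3 = 1/512.

1/512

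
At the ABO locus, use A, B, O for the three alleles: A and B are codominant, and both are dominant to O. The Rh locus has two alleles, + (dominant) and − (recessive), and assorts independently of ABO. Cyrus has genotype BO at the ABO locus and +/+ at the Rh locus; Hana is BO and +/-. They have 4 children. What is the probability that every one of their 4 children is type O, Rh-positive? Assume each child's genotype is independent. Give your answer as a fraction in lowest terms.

1/256

ABO cross BO × BO → 1/4 O, 3/4 B.
Rh cross +/+ × +/- → 1 Rh+; so P(type O, Rh-positive) = 1/4 × 1 = 1/4 per child.
All 4 independent: (1/4)^4 = 1/256.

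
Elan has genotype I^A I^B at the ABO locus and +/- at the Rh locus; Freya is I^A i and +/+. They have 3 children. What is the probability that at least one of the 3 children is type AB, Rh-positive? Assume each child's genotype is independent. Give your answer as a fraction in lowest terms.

37/64

ABO cross I^A I^B × I^A i → 1/2 A, 1/4 B, 1/4 AB.
Rh cross +/- × +/+ → 1 Rh+; so P(type AB, Rh-positive) = 1/4 × 1 = 1/4 per child.
P(none) = (3/4)^3 = 27/64; P(at least one) = 1 − 27/64 = 37/64.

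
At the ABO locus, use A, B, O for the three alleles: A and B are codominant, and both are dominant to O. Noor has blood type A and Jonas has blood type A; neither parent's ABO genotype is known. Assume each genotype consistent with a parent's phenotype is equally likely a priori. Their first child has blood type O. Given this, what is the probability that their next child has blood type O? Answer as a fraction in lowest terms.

1/4

Possible genotypes: Noor ∈ {AA, AO}; Jonas ∈ {AA, AO}.
Weight each parental genotype pair by prior × P(type-O child):
  AO × AO: posterior weight 1; P(next child type O) = 1/4.
Weighted sum = 1/4.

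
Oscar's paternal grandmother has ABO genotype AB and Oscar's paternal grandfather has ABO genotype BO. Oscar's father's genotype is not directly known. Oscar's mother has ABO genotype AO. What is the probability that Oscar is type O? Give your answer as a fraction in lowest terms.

1/8

Oscar's father's ABO genotype from AB × BO: 1/4 AB, 1/4 AO, 1/4 BB, 1/4 BO.
Crossing each possibility with the mother AO and summing P(type O): 1/4·0 + 1/4·1/4 + 1/4·0 + 1/4·1/4 = 1/8.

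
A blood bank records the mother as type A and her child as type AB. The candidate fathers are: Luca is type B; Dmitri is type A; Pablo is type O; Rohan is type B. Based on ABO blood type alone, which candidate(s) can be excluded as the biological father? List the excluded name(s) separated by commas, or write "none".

A candidate is excluded only if no genotype consistent with his phenotype could produce a type AB child with a type A mother.
Dmitri (type A): no genotype consistent with that phenotype can produce a type-AB child with a type-A mother.
Pablo (type O): no genotype consistent with that phenotype can produce a type-AB child with a type-A mother.

Dmitri, Pablo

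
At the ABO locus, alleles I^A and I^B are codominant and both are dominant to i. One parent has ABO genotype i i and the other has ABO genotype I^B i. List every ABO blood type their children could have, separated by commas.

O, B

Gametes from i i × I^B i give offspring ABO genotypes I^B i, i i, i.e. phenotypes O, B.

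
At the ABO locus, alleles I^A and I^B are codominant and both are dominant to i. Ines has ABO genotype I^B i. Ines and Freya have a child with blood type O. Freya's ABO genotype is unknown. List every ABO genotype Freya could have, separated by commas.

I^A i, I^B i, i i

For each candidate genotype of Freya, check whether crossing it with I^B i can produce every observed child phenotype.
  I^A I^A → possible child types {A, AB} ✗
  I^A I^B → possible child types {A, B, AB} ✗
  I^A i → possible child types {O, A, B, AB} ✓
  I^B I^B → possible child types {B} ✗
  I^B i → possible child types {O, B} ✓
  i i → possible child types {O, B} ✓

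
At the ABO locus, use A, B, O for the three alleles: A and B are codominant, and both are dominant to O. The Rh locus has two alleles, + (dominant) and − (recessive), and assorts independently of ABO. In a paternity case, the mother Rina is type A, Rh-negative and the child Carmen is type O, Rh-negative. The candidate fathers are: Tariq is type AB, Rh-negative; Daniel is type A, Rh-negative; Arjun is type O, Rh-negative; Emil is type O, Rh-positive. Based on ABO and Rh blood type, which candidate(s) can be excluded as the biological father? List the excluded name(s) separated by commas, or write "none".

Tariq

A candidate is excluded only if no genotype consistent with his phenotype could produce a type O, Rh-negative child with a type A, Rh-negative mother.
Tariq (type AB, Rh-): no genotype consistent with that phenotype can produce a type-O Rh- child with a type-A mother.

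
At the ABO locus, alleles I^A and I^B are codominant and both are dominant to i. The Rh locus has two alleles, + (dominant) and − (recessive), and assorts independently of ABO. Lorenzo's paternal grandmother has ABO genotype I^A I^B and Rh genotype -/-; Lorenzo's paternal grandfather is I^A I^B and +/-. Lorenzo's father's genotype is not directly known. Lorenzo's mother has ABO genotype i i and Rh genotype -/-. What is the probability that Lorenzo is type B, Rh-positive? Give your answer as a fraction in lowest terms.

Lorenzo's father's ABO genotype from I^A I^B × I^A I^B: 1/4 I^A I^A, 1/2 I^A I^B, 1/4 I^B I^B.
Crossing each possibility with the mother i i and summing P(type B): 1/4·0 + 1/2·1/2 + 1/4·1 = 1/2.
Similarly for Rh via the father's Rh distribution: P(Rh+) = 1/4.
Independent loci: 1/2 × 1/4 = 1/8.

1/8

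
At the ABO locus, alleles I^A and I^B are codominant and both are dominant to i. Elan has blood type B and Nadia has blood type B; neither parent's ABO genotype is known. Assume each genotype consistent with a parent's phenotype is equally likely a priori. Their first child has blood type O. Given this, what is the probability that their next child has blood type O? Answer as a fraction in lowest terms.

1/4

Possible genotypes: Elan ∈ {I^B I^B, I^B i}; Nadia ∈ {I^B I^B, I^B i}.
Weight each parental genotype pair by prior × P(type-O child):
  I^B i × I^B i: posterior weight 1; P(next child type O) = 1/4.
Weighted sum = 1/4.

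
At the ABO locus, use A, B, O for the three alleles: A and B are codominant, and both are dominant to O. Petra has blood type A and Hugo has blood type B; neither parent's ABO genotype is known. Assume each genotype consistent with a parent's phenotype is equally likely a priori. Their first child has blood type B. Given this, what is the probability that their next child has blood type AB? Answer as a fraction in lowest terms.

Possible genotypes: Petra ∈ {AA, AO}; Hugo ∈ {BB, BO}.
Weight each parental genotype pair by prior × P(type-B child):
  AO × BB: posterior weight 2/3; P(next child type AB) = 1/2.
  AO × BO: posterior weight 1/3; P(next child type AB) = 1/4.
Weighted sum = 5/12.

5/12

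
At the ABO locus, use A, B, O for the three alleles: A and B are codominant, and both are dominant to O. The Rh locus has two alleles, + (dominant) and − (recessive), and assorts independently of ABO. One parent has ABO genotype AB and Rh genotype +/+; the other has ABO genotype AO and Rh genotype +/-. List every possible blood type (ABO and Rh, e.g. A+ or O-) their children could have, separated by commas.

Gametes from AB × AO give offspring ABO genotypes AA, AB, AO, BO, i.e. phenotypes A, B, AB.
Rh cross +/+ × +/- → phenotypes Rh+.
Combining independently: A+, B+, AB+.

A+, B+, AB+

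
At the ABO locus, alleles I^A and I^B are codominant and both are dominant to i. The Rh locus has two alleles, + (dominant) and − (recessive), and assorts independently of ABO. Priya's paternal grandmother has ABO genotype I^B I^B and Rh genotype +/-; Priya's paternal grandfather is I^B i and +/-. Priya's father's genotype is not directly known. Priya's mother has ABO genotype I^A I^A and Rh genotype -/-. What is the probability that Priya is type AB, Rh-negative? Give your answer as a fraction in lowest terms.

Priya's father's ABO genotype from I^B I^B × I^B i: 1/2 I^B I^B, 1/2 I^B i.
Crossing each possibility with the mother I^A I^A and summing P(type AB): 1/2·1 + 1/2·1/2 = 3/4.
Similarly for Rh via the father's Rh distribution: P(Rh-) = 1/2.
Independent loci: 3/4 × 1/2 = 3/8.

3/8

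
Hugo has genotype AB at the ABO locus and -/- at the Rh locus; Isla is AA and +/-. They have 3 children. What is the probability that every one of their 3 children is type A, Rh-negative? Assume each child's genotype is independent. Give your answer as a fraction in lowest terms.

1/64

ABO cross AB × AA → 1/2 A, 1/2 AB.
Rh cross -/- × +/- → 1/2 Rh+, 1/2 Rh-; so P(type A, Rh-negative) = 1/2 × 1/2 = 1/4 per child.
All 3 independent: (1/4)^3 = 1/64.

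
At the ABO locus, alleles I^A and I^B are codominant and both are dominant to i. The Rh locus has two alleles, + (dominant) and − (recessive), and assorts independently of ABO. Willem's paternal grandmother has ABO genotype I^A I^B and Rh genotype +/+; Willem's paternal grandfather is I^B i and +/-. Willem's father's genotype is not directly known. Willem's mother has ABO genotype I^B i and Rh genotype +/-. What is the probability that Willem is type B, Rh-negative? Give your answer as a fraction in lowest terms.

Willem's father's ABO genotype from I^A I^B × I^B i: 1/4 I^A I^B, 1/4 I^A i, 1/4 I^B I^B, 1/4 I^B i.
Crossing each possibility with the mother I^B i and summing P(type B): 1/4·1/2 + 1/4·1/4 + 1/4·1 + 1/4·3/4 = 5/8.
Similarly for Rh via the father's Rh distribution: P(Rh-) = 1/8.
Independent loci: 5/8 × 1/8 = 5/64.

5/64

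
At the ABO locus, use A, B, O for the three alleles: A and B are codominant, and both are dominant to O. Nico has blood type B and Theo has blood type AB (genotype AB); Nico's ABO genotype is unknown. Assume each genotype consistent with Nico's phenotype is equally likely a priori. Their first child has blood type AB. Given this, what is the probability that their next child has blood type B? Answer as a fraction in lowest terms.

Possible genotypes: Nico ∈ {BB, BO}; Theo ∈ {AB}.
Weight each parental genotype pair by prior × P(type-AB child):
  BB × AB: posterior weight 2/3; P(next child type B) = 1/2.
  BO × AB: posterior weight 1/3; P(next child type B) = 1/2.
Weighted sum = 1/2.

1/2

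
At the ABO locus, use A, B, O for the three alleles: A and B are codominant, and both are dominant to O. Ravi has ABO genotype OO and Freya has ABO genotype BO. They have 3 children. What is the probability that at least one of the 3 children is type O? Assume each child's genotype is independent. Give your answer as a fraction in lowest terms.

ABO cross OO × BO → 1/2 O, 1/2 B.
So P(type O) = 1/2 per child.
P(none) = (1/2)^3 = 1/8; P(at least one) = 1 − 1/8 = 7/8.

7/8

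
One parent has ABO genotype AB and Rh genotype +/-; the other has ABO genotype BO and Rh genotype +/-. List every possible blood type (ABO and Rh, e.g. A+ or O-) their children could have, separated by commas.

Gametes from AB × BO give offspring ABO genotypes AB, AO, BB, BO, i.e. phenotypes A, B, AB.
Rh cross +/- × +/- → phenotypes Rh+, Rh-.
Combining independently: A+, A-, B+, B-, AB+, AB-.

A+, A-, B+, B-, AB+, AB-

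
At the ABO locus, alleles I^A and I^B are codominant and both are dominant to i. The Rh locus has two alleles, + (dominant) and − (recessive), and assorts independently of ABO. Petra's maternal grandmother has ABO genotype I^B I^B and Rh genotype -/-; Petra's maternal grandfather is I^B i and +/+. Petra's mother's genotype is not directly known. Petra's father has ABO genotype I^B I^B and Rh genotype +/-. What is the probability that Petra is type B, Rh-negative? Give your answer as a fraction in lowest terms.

1/4

Petra's mother's ABO genotype from I^B I^B × I^B i: 1/2 I^B I^B, 1/2 I^B i.
Crossing each possibility with the father I^B I^B and summing P(type B): 1/2·1 + 1/2·1 = 1.
Similarly for Rh via the mother's Rh distribution: P(Rh-) = 1/4.
Independent loci: 1 × 1/4 = 1/4.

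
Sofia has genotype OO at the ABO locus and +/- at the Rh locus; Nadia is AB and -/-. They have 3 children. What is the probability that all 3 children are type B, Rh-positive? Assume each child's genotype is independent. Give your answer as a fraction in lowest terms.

1/64

ABO cross OO × AB → 1/2 A, 1/2 B.
Rh cross +/- × -/- → 1/2 Rh+, 1/2 Rh-; so P(type B, Rh-positive) = 1/2 × 1/2 = 1/4 per child.
All 3 independent: (1/4)^3 = 1/64.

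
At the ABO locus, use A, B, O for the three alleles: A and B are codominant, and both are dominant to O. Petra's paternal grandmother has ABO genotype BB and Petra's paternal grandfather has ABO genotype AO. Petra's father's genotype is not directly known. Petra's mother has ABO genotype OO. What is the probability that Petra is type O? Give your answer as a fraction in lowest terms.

1/4

Petra's father's ABO genotype from BB × AO: 1/2 AB, 1/2 BO.
Crossing each possibility with the mother OO and summing P(type O): 1/2·0 + 1/2·1/2 = 1/4.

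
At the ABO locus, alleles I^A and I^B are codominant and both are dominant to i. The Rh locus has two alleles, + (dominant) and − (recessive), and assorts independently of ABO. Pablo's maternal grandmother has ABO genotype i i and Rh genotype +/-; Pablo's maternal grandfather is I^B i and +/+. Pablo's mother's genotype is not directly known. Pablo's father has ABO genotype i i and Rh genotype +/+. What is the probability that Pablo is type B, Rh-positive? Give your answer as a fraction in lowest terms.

1/4

Pablo's mother's ABO genotype from i i × I^B i: 1/2 I^B i, 1/2 i i.
Crossing each possibility with the father i i and summing P(type B): 1/2·1/2 + 1/2·0 = 1/4.
Similarly for Rh via the mother's Rh distribution: P(Rh+) = 1.
Independent loci: 1/4 × 1 = 1/4.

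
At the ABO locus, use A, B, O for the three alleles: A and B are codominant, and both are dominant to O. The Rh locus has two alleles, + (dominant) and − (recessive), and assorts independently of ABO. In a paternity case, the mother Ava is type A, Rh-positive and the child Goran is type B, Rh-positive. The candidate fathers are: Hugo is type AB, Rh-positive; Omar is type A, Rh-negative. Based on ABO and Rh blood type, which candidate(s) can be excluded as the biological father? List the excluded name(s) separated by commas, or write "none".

Omar

A candidate is excluded only if no genotype consistent with his phenotype could produce a type B, Rh-positive child with a type A, Rh-positive mother.
Omar (type A, Rh-): no genotype consistent with that phenotype can produce a type-B Rh+ child with a type-A mother.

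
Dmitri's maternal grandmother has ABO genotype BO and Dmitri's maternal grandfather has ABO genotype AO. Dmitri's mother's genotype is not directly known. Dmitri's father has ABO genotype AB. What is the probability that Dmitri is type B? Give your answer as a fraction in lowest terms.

Dmitri's mother's ABO genotype from BO × AO: 1/4 AB, 1/4 AO, 1/4 BO, 1/4 OO.
Crossing each possibility with the father AB and summing P(type B): 1/4·1/4 + 1/4·1/4 + 1/4·1/2 + 1/4·1/2 = 3/8.

3/8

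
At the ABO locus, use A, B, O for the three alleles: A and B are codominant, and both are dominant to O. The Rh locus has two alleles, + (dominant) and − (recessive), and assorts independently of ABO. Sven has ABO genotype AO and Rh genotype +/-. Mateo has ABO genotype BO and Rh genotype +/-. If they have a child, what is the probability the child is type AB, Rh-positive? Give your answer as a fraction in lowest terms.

ABO cross AO × BO → offspring phenotypes: 1/4 O, 1/4 A, 1/4 B, 1/4 AB.
Rh cross +/- × +/- → 3/4 Rh+, 1/4 Rh-.
Independent loci: P(type AB, Rh-positive) = 1/4 × 3/4 = 3/16.

3/16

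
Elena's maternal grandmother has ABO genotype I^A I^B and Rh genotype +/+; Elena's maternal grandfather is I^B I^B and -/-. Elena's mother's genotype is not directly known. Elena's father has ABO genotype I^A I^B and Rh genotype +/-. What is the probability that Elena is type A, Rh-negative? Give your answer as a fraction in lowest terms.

1/32

Elena's mother's ABO genotype from I^A I^B × I^B I^B: 1/2 I^A I^B, 1/2 I^B I^B.
Crossing each possibility with the father I^A I^B and summing P(type A): 1/2·1/4 + 1/2·0 = 1/8.
Similarly for Rh via the mother's Rh distribution: P(Rh-) = 1/4.
Independent loci: 1/8 × 1/4 = 1/32.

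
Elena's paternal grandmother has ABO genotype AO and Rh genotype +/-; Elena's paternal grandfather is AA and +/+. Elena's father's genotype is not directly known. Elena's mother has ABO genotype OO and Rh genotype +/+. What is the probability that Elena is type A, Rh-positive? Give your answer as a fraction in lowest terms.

3/4

Elena's father's ABO genotype from AO × AA: 1/2 AA, 1/2 AO.
Crossing each possibility with the mother OO and summing P(type A): 1/2·1 + 1/2·1/2 = 3/4.
Similarly for Rh via the father's Rh distribution: P(Rh+) = 1.
Independent loci: 3/4 × 1 = 3/4.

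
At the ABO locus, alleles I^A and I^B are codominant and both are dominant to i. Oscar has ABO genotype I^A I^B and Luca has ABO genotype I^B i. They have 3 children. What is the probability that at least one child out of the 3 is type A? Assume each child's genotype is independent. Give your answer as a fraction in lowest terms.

37/64

ABO cross I^A I^B × I^B i → 1/4 A, 1/2 B, 1/4 AB.
So P(type A) = 1/4 per child.
P(none) = (3/4)^3 = 27/64; P(at least one) = 1 − 27/64 = 37/64.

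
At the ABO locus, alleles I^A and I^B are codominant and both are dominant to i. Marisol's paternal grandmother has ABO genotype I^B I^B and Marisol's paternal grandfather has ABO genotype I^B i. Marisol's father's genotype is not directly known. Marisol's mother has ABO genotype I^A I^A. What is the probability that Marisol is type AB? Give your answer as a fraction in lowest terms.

Marisol's father's ABO genotype from I^B I^B × I^B i: 1/2 I^B I^B, 1/2 I^B i.
Crossing each possibility with the mother I^A I^A and summing P(type AB): 1/2·1 + 1/2·1/2 = 3/4.

3/4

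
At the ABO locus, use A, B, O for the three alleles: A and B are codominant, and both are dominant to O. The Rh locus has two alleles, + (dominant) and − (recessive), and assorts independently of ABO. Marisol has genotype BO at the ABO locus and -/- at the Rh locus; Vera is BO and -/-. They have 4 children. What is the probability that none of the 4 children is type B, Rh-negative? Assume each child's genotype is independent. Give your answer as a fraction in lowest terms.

1/256

ABO cross BO × BO → 1/4 O, 3/4 B.
Rh cross -/- × -/- → 1 Rh-; so P(type B, Rh-negative) = 3/4 × 1 = 3/4 per child.
P(not type B, Rh-negative) = 1/4 for one child; (1/4)^4 = 1/256.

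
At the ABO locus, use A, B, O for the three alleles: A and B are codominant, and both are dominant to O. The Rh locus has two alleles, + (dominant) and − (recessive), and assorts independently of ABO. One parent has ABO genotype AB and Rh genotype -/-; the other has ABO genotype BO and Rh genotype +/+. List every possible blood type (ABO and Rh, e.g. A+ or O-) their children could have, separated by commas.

Gametes from AB × BO give offspring ABO genotypes AB, AO, BB, BO, i.e. phenotypes A, B, AB.
Rh cross -/- × +/+ → phenotypes Rh+.
Combining independently: A+, B+, AB+.

A+, B+, AB+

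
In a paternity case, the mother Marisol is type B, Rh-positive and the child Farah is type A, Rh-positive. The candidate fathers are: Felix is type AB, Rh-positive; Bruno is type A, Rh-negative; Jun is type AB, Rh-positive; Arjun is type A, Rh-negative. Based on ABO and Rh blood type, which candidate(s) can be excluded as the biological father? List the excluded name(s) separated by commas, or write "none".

A candidate is excluded only if no genotype consistent with his phenotype could produce a type A, Rh-positive child with a type B, Rh-positive mother.
Every candidate has at least one consistent genotype combination, so none can be excluded.

none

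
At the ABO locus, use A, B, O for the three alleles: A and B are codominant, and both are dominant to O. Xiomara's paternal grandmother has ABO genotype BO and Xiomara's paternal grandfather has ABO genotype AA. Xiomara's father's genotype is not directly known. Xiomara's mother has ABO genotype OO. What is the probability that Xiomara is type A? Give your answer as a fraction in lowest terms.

1/2

Xiomara's father's ABO genotype from BO × AA: 1/2 AB, 1/2 AO.
Crossing each possibility with the mother OO and summing P(type A): 1/2·1/2 + 1/2·1/2 = 1/2.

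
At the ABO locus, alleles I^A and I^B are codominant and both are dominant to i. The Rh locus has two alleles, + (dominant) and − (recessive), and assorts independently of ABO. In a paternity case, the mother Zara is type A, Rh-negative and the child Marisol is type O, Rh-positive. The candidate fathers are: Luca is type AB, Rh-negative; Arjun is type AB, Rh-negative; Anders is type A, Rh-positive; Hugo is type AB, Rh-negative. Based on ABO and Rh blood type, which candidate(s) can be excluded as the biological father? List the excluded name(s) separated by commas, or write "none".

Luca, Arjun, Hugo

A candidate is excluded only if no genotype consistent with his phenotype could produce a type O, Rh-positive child with a type A, Rh-negative mother.
Luca (type AB, Rh-): no genotype consistent with that phenotype can produce a type-O Rh+ child with a type-A mother.
Arjun (type AB, Rh-): no genotype consistent with that phenotype can produce a type-O Rh+ child with a type-A mother.
Hugo (type AB, Rh-): no genotype consistent with that phenotype can produce a type-O Rh+ child with a type-A mother.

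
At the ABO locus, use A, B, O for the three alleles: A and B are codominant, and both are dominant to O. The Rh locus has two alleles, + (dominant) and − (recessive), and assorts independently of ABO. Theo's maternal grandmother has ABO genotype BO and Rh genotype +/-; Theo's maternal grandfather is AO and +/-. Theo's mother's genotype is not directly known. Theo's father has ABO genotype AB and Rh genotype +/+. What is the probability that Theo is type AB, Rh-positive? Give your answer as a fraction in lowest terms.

Theo's mother's ABO genotype from BO × AO: 1/4 AB, 1/4 AO, 1/4 BO, 1/4 OO.
Crossing each possibility with the father AB and summing P(type AB): 1/4·1/2 + 1/4·1/4 + 1/4·1/4 + 1/4·0 = 1/4.
Similarly for Rh via the mother's Rh distribution: P(Rh+) = 1.
Independent loci: 1/4 × 1 = 1/4.

1/4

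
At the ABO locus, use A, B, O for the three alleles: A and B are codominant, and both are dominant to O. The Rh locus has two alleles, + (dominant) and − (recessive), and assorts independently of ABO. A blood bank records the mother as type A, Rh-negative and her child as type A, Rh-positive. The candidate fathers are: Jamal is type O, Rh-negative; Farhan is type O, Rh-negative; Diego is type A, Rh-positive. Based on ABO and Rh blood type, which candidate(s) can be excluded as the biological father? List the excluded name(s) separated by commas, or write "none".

Jamal, Farhan

A candidate is excluded only if no genotype consistent with his phenotype could produce a type A, Rh-positive child with a type A, Rh-negative mother.
Jamal (type O, Rh-): no genotype consistent with that phenotype can produce a type-A Rh+ child with a type-A mother.
Farhan (type O, Rh-): no genotype consistent with that phenotype can produce a type-A Rh+ child with a type-A mother.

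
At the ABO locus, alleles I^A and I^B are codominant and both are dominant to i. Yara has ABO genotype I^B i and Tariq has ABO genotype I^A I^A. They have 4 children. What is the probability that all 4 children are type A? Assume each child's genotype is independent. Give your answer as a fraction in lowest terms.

ABO cross I^B i × I^A I^A → 1/2 A, 1/2 AB.
So P(type A) = 1/2 per child.
All 4 independent: (1/2)^4 = 1/16.

1/16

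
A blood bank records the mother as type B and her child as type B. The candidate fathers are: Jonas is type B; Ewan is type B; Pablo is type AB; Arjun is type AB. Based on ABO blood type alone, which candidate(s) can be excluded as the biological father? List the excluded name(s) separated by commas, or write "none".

A candidate is excluded only if no genotype consistent with his phenotype could produce a type B child with a type B mother.
Every candidate has at least one consistent genotype combination, so none can be excluded.

none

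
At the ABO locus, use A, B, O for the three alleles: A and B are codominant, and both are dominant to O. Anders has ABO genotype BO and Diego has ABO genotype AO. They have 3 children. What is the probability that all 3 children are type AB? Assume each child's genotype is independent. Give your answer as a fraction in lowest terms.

ABO cross BO × AO → 1/4 O, 1/4 A, 1/4 B, 1/4 AB.
So P(type AB) = 1/4 per child.
All 3 independent: (1/4)^3 = 1/64.

1/64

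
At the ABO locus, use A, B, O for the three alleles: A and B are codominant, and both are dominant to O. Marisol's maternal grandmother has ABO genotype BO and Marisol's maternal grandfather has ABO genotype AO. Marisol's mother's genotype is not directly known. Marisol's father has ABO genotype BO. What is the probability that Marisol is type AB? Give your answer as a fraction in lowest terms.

Marisol's mother's ABO genotype from BO × AO: 1/4 AB, 1/4 AO, 1/4 BO, 1/4 OO.
Crossing each possibility with the father BO and summing P(type AB): 1/4·1/4 + 1/4·1/4 + 1/4·0 + 1/4·0 = 1/8.

1/8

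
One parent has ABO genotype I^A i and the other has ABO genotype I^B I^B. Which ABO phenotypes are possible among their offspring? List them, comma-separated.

B, AB

Gametes from I^A i × I^B I^B give offspring ABO genotypes I^A I^B, I^B i, i.e. phenotypes B, AB.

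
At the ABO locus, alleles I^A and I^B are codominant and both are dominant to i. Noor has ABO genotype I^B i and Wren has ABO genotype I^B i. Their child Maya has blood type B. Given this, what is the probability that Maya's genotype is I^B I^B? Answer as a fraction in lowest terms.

1/3

Cross I^B i × I^B i → 1/4 I^B I^B, 1/2 I^B i, 1/4 i i.
Type-B genotypes among offspring: I^B I^B (1/4), I^B i (1/2); total 3/4.
P(I^B I^B | type B) = (1/4) / (3/4) = 1/3.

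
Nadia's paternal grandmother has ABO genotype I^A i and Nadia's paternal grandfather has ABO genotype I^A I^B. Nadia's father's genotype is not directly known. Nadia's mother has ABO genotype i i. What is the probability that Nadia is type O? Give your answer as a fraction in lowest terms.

1/4

Nadia's father's ABO genotype from I^A i × I^A I^B: 1/4 I^A I^A, 1/4 I^A I^B, 1/4 I^A i, 1/4 I^B i.
Crossing each possibility with the mother i i and summing P(type O): 1/4·0 + 1/4·0 + 1/4·1/2 + 1/4·1/2 = 1/4.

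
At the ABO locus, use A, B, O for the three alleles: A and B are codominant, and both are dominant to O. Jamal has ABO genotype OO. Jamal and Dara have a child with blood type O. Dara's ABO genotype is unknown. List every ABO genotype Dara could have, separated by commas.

For each candidate genotype of Dara, check whether crossing it with OO can produce every observed child phenotype.
  AA → possible child types {A} ✗
  AB → possible child types {A, B} ✗
  AO → possible child types {O, A} ✓
  BB → possible child types {B} ✗
  BO → possible child types {O, B} ✓
  OO → possible child types {O} ✓

AO, BO, OO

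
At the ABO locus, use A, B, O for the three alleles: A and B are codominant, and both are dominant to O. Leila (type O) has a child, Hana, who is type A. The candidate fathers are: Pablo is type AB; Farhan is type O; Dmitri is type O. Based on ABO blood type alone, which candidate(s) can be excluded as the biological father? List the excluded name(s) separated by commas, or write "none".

A candidate is excluded only if no genotype consistent with his phenotype could produce a type A child with a type O mother.
Farhan (type O): no genotype consistent with that phenotype can produce a type-A child with a type-O mother.
Dmitri (type O): no genotype consistent with that phenotype can produce a type-A child with a type-O mother.

Farhan, Dmitri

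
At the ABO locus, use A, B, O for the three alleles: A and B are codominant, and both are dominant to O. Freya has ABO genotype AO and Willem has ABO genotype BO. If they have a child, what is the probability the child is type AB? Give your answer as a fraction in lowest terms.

ABO cross AO × BO → offspring phenotypes: 1/4 O, 1/4 A, 1/4 B, 1/4 AB.
So P(type AB) = 1/4.

1/4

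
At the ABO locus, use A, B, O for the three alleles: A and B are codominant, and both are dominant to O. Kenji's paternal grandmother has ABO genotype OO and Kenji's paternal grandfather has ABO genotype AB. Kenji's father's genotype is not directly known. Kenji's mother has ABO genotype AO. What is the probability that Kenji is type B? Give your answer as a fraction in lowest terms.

Kenji's father's ABO genotype from OO × AB: 1/2 AO, 1/2 BO.
Crossing each possibility with the mother AO and summing P(type B): 1/2·0 + 1/2·1/4 = 1/8.

1/8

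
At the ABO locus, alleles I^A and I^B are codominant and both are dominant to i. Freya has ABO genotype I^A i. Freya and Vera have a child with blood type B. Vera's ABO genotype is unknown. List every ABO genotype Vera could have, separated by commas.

I^A I^B, I^B I^B, I^B i

For each candidate genotype of Vera, check whether crossing it with I^A i can produce every observed child phenotype.
  I^A I^A → possible child types {A} ✗
  I^A I^B → possible child types {A, B, AB} ✓
  I^A i → possible child types {O, A} ✗
  I^B I^B → possible child types {B, AB} ✓
  I^B i → possible child types {O, A, B, AB} ✓
  i i → possible child types {O, A} ✗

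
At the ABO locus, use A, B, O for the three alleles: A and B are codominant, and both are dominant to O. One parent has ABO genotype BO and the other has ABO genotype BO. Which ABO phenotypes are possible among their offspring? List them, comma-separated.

Gametes from BO × BO give offspring ABO genotypes BB, BO, OO, i.e. phenotypes O, B.

O, B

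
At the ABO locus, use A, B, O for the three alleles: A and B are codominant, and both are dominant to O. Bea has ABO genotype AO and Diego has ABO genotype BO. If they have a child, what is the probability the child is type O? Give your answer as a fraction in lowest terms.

ABO cross AO × BO → offspring phenotypes: 1/4 O, 1/4 A, 1/4 B, 1/4 AB.
So P(type O) = 1/4.

1/4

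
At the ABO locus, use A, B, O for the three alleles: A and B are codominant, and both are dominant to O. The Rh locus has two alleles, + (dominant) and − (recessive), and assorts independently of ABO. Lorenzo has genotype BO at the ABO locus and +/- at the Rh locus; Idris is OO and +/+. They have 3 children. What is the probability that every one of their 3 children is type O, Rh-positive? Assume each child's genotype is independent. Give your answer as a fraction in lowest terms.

1/8

ABO cross BO × OO → 1/2 O, 1/2 B.
Rh cross +/- × +/+ → 1 Rh+; so P(type O, Rh-positive) = 1/2 × 1 = 1/2 per child.
All 3 independent: (1/2)^3 = 1/8.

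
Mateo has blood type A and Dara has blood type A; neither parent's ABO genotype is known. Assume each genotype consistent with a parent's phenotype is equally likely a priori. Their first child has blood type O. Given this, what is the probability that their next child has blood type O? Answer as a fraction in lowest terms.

Possible genotypes: Mateo ∈ {AA, AO}; Dara ∈ {AA, AO}.
Weight each parental genotype pair by prior × P(type-O child):
  AO × AO: posterior weight 1; P(next child type O) = 1/4.
Weighted sum = 1/4.

1/4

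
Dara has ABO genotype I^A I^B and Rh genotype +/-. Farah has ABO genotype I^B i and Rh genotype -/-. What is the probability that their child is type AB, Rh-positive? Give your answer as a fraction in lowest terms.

1/8

ABO cross I^A I^B × I^B i → offspring phenotypes: 1/4 A, 1/2 B, 1/4 AB.
Rh cross +/- × -/- → 1/2 Rh+, 1/2 Rh-.
Independent loci: P(type AB, Rh-positive) = 1/4 × 1/2 = 1/8.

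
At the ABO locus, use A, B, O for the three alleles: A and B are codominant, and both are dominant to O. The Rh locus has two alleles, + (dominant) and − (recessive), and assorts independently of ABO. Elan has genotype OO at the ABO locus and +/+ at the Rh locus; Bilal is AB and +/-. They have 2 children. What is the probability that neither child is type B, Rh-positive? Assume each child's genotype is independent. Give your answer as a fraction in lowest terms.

ABO cross OO × AB → 1/2 A, 1/2 B.
Rh cross +/+ × +/- → 1 Rh+; so P(type B, Rh-positive) = 1/2 × 1 = 1/2 per child.
P(not type B, Rh-positive) = 1/2 for one child; (1/2)^2 = 1/4.

1/4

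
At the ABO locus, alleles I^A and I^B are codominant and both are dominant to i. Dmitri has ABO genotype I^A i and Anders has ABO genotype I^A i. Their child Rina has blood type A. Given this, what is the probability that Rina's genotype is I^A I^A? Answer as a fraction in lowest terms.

Cross I^A i × I^A i → 1/4 I^A I^A, 1/2 I^A i, 1/4 i i.
Type-A genotypes among offspring: I^A I^A (1/4), I^A i (1/2); total 3/4.
P(I^A I^A | type A) = (1/4) / (3/4) = 1/3.

1/3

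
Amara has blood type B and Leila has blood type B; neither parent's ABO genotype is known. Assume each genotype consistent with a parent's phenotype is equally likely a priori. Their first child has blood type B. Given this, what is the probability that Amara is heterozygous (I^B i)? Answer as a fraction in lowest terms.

7/15

Possible genotypes: Amara ∈ {I^B I^B, I^B i}; Leila ∈ {I^B I^B, I^B i}.
Weight each parental genotype pair by prior × P(type-B child):
  I^B I^B × I^B I^B: posterior weight 4/15.
  I^B I^B × I^B i: posterior weight 4/15.
  I^B i × I^B I^B: posterior weight 4/15.
  I^B i × I^B i: posterior weight 1/5.
Sum the posterior weight over pairs where Amara is I^B i: 7/15.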